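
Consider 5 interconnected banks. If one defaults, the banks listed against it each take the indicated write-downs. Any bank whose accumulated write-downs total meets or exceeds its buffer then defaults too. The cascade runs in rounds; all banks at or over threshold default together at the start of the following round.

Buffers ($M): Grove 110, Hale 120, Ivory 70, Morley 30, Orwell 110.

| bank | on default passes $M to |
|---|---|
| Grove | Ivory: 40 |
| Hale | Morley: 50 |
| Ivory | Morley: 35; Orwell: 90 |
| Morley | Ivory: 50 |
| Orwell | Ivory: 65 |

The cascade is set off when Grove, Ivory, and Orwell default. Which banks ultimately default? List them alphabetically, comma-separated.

Round 1 — Grove, Ivory, Orwell default (initial).
  Morley: +35 → 35 ≥ 30
Round 2 — Morley defaults.
No further defaults.

Grove, Ivory, Morley, Orwell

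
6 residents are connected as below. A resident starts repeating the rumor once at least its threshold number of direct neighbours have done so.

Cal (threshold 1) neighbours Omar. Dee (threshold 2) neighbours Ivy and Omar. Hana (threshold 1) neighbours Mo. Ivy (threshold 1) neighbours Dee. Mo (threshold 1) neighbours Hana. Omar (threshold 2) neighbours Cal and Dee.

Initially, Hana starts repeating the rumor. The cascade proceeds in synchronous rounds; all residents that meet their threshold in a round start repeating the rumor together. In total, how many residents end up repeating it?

2

Round 1 — Hana starts repeating the rumor (initial).
Round 2 — checking thresholds:
  Mo: 1 of 1 neighbours ≥ 1, starts repeating the rumor.
Round 3 — no new spreads; cascade stops.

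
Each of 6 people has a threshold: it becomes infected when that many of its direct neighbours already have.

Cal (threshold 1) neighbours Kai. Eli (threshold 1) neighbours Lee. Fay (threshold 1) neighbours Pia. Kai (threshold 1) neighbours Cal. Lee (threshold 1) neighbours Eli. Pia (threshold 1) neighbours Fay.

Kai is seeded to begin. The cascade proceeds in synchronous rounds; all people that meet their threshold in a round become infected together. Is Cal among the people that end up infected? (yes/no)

yes

Round 1 — Kai becomes infected (initial).
Round 2 — checking thresholds:
  Cal: 1 of 1 neighbours ≥ 1, becomes infected.
Round 3 — no new infections; cascade stops.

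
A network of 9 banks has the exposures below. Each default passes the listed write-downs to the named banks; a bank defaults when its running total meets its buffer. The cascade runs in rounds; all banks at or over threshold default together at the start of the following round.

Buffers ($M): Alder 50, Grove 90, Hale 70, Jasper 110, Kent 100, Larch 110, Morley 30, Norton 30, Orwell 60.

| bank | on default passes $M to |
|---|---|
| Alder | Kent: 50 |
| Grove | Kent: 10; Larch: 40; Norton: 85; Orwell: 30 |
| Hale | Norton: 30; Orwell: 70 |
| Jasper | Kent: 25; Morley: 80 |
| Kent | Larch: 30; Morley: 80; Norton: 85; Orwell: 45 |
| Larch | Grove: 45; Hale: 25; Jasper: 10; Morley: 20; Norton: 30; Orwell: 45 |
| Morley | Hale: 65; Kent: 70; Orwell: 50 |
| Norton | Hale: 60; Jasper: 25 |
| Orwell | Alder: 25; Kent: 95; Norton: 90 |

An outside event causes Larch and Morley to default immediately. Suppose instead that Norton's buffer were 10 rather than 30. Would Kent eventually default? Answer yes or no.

yes

With Norton's buffer at 10:
Round 1 — Larch, Morley default (initial).
  Grove: +45 → 45 < 90
  Hale: +25+65 → 90 ≥ 70
  Jasper: +10 → 10 < 110
  Kent: +70 → 70 < 100
  Norton: +30 → 30 ≥ 10
  Orwell: +45+50 → 95 ≥ 60
Round 2 — Hale, Norton, Orwell default.
  Alder: +25 → 25 < 50
  Jasper: +25 → 35 < 110
  Kent: +95 → 165 ≥ 100
Round 3 — Kent defaults.
No further defaults.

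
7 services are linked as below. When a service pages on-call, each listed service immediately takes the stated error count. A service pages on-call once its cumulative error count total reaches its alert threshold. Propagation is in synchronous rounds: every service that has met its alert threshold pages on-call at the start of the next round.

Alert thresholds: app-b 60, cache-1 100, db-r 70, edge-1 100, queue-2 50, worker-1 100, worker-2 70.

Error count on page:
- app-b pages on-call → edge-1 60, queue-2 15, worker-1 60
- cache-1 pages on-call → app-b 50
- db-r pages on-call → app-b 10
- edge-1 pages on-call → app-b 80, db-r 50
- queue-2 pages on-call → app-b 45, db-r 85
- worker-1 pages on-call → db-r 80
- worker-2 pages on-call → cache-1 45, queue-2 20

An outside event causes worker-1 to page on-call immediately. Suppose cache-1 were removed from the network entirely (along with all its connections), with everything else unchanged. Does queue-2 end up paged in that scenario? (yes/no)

no

With cache-1 removed:
Round 1 — worker-1 pages on-call (initial).
  db-r: +80 → 80 ≥ 70
Round 2 — db-r pages on-call.
  app-b: +10 → 10 < 60
No further pages.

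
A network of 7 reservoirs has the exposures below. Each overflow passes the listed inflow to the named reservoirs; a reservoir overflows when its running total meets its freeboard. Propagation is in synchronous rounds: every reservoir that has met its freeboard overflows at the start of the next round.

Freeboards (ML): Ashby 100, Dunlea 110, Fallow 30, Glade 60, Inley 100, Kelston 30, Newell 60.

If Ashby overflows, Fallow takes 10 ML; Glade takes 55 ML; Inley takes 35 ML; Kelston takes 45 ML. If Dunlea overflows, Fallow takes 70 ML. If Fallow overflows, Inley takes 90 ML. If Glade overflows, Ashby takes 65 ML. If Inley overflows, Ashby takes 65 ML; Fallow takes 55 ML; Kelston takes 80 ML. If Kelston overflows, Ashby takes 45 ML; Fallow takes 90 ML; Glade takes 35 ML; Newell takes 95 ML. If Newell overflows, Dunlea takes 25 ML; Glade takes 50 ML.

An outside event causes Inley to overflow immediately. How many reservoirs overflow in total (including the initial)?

Round 1 — Inley overflows (initial).
  Ashby: +65 → 65 < 100
  Fallow: +55 → 55 ≥ 30
  Kelston: +80 → 80 ≥ 30
Round 2 — Fallow, Kelston overflow.
  Ashby: +45 → 110 ≥ 100
  Glade: +35 → 35 < 60
  Newell: +95 → 95 ≥ 60
Round 3 — Ashby, Newell overflow.
  Dunlea: +25 → 25 < 110
  Glade: +55+50 → 140 ≥ 60
Round 4 — Glade overflows.
No further overflows.

6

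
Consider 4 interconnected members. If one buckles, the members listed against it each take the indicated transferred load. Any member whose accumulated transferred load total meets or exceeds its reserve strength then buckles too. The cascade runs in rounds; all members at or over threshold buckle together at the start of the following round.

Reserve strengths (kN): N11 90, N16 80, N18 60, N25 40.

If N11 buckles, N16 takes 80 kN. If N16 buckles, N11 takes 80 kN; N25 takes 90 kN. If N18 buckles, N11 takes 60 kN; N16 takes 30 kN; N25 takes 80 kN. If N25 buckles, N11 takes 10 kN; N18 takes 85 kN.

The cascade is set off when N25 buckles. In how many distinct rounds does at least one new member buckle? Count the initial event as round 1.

2

Round 1 — N25 buckles (initial).
  N11: +10 → 10 < 90
  N18: +85 → 85 ≥ 60
Round 2 — N18 buckles.
  N11: +60 → 70 < 90
  N16: +30 → 30 < 80
No further bucklings.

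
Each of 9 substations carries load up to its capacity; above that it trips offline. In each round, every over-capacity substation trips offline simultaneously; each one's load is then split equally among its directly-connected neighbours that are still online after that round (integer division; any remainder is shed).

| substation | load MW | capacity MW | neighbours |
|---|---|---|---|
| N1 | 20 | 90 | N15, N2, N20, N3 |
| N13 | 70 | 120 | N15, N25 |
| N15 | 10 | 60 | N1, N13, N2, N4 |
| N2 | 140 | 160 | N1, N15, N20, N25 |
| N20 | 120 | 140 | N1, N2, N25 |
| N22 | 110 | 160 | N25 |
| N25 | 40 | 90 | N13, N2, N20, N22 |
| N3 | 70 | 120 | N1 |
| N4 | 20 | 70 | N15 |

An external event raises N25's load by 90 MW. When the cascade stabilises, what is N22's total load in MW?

142

Round 1 — N25 at 130 > 90. N25 trips offline.
  N25 sheds 130 MW to N13, N2, N20, N22: 32 each (2 lost).
    N13: 70+32 = 102 ≤ 120
    N2: 140+32 = 172 > 160
    N20: 120+32 = 152 > 140
    N22: 110+32 = 142 ≤ 160
Round 2 — N2, N20 trip offline.
  N2 sheds 172 MW to N1, N15: 86 each.
    N1: 20+86 = 106 > 90
    N15: 10+86 = 96 > 60
  N20 sheds 152 MW to N1: 152 each.
    N1: 106+152 = 258 > 90
Round 3 — N1, N15 trip offline.
  N1 sheds 258 MW to N3: 258 each.
    N3: 70+258 = 328 > 120
  N15 sheds 96 MW to N13, N4: 48 each.
    N13: 102+48 = 150 > 120
    N4: 20+48 = 68 ≤ 70
Round 4 — N13, N3 trip offline.
  N13 sheds 150 MW: no online neighbours, lost.
  N3 sheds 328 MW: no online neighbours, lost.
No further trips.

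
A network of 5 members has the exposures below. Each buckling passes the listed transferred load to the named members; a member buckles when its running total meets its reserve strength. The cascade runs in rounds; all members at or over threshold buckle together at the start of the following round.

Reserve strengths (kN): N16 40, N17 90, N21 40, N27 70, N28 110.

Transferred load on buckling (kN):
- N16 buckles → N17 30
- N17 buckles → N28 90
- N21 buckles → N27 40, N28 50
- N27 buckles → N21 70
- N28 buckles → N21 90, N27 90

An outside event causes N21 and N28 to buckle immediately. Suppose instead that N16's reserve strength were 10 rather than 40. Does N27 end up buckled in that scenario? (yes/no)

With N16's reserve strength at 10:
Round 1 — N21, N28 buckle (initial).
  N27: +40+90 → 130 ≥ 70
Round 2 — N27 buckles.
No further bucklings.

yes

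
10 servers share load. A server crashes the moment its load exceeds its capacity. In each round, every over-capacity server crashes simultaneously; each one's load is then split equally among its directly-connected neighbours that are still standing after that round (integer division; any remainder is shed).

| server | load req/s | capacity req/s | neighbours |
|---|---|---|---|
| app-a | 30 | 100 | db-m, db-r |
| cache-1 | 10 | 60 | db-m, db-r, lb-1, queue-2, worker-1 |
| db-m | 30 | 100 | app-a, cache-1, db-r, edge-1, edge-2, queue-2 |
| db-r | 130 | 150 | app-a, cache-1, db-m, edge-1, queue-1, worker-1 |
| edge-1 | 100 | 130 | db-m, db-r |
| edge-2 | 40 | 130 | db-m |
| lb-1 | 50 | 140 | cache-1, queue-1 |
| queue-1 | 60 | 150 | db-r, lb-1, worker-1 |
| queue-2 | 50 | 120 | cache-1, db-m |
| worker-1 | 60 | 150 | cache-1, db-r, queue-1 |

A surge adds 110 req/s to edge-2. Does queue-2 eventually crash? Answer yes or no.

Round 1 — edge-2 at 150 > 130. edge-2 crashes.
  edge-2 sheds 150 req/s to db-m: 150 each.
    db-m: 30+150 = 180 > 100
Round 2 — db-m crashes.
  db-m sheds 180 req/s to app-a, cache-1, db-r, edge-1, queue-2: 36 each.
    app-a: 30+36 = 66 ≤ 100
    cache-1: 10+36 = 46 ≤ 60
    db-r: 130+36 = 166 > 150
    edge-1: 100+36 = 136 > 130
    queue-2: 50+36 = 86 ≤ 120
Round 3 — db-r, edge-1 crash.
  db-r sheds 166 req/s to app-a, cache-1, queue-1, worker-1: 41 each (2 lost).
    app-a: 66+41 = 107 > 100
    cache-1: 46+41 = 87 > 60
    queue-1: 60+41 = 101 ≤ 150
    worker-1: 60+41 = 101 ≤ 150
  edge-1 sheds 136 req/s: no online neighbours, lost.
Round 4 — app-a, cache-1 crash.
  app-a sheds 107 req/s: no online neighbours, lost.
  cache-1 sheds 87 req/s to lb-1, queue-2, worker-1: 29 each.
    lb-1: 50+29 = 79 ≤ 140
    queue-2: 86+29 = 115 ≤ 120
    worker-1: 101+29 = 130 ≤ 150
No further crashes.

no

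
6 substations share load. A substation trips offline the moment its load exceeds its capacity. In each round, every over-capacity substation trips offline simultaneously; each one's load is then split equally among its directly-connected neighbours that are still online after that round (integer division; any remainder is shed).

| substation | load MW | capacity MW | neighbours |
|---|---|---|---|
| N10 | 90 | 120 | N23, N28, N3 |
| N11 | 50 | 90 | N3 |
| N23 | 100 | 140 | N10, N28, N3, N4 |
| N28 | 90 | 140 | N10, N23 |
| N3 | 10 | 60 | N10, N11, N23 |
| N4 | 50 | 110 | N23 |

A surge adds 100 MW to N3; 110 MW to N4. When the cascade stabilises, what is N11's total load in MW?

86

Round 1 — N3 at 110 > 60; N4 at 160 > 110. N3, N4 trip offline.
  N3 sheds 110 MW to N10, N11, N23: 36 each (2 lost).
    N10: 90+36 = 126 > 120
    N11: 50+36 = 86 ≤ 90
    N23: 100+36 = 136 ≤ 140
  N4 sheds 160 MW to N23: 160 each.
    N23: 136+160 = 296 > 140
Round 2 — N10, N23 trip offline.
  N10 sheds 126 MW to N28: 126 each.
    N28: 90+126 = 216 > 140
  N23 sheds 296 MW to N28: 296 each.
    N28: 216+296 = 512 > 140
Round 3 — N28 trips offline.
  N28 sheds 512 MW: no online neighbours, lost.
No further trips.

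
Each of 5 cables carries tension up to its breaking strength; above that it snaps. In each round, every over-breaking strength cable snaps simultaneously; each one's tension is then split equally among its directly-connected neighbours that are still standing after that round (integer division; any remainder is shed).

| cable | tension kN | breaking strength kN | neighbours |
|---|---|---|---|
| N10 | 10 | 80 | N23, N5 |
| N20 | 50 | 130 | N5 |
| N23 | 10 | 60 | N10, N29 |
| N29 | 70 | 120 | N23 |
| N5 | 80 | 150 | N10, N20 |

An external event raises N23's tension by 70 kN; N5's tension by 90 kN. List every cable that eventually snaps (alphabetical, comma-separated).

Round 1 — N23 at 80 > 60; N5 at 170 > 150. N23, N5 snap.
  N23 sheds 80 kN to N10, N29: 40 each.
    N10: 10+40 = 50 ≤ 80
    N29: 70+40 = 110 ≤ 120
  N5 sheds 170 kN to N10, N20: 85 each.
    N10: 50+85 = 135 > 80
    N20: 50+85 = 135 > 130
Round 2 — N10, N20 snap.
  N10 sheds 135 kN: no online neighbours, lost.
  N20 sheds 135 kN: no online neighbours, lost.
No further breaks.

N10, N20, N23, N5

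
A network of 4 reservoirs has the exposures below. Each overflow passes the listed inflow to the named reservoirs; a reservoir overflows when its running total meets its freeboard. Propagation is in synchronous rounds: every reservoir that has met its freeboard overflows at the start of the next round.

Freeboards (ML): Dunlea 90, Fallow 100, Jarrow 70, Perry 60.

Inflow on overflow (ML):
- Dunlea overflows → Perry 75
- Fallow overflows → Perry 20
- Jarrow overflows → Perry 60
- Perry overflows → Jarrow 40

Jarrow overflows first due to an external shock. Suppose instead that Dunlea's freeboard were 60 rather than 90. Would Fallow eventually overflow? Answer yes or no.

no

With Dunlea's freeboard at 60:
Round 1 — Jarrow overflows (initial).
  Perry: +60 → 60 ≥ 60
Round 2 — Perry overflows.
No further overflows.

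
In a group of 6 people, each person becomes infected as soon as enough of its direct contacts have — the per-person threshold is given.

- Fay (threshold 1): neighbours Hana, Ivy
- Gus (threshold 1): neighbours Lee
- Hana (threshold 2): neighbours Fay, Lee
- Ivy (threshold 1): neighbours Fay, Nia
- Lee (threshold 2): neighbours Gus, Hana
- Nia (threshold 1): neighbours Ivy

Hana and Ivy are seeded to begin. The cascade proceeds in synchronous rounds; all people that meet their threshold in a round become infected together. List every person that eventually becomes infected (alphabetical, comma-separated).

Fay, Hana, Ivy, Nia

Round 1 — Hana, Ivy become infected (initial).
Round 2 — checking thresholds:
  Fay: 2 of 2 neighbours ≥ 1, becomes infected.
  Lee: 1 of 2 neighbours < 2, not yet.
  Nia: 1 of 1 neighbours ≥ 1, becomes infected.
Round 3 — no new infections; cascade stops.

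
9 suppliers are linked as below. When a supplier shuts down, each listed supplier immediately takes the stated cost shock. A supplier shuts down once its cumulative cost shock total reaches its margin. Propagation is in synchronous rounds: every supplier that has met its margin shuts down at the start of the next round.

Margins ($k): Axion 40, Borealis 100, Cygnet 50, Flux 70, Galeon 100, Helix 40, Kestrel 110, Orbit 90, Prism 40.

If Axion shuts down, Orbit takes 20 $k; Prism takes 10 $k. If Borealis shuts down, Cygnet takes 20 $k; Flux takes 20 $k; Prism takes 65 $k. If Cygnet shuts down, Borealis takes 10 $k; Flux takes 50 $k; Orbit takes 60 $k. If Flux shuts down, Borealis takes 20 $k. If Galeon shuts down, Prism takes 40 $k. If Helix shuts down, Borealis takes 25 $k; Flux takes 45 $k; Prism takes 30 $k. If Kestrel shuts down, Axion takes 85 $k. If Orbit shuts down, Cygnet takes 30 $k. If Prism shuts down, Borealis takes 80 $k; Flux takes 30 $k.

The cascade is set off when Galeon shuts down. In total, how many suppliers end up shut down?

2

Round 1 — Galeon shuts down (initial).
  Prism: +40 → 40 ≥ 40
Round 2 — Prism shuts down.
  Borealis: +80 → 80 < 100
  Flux: +30 → 30 < 70
No further shutdowns.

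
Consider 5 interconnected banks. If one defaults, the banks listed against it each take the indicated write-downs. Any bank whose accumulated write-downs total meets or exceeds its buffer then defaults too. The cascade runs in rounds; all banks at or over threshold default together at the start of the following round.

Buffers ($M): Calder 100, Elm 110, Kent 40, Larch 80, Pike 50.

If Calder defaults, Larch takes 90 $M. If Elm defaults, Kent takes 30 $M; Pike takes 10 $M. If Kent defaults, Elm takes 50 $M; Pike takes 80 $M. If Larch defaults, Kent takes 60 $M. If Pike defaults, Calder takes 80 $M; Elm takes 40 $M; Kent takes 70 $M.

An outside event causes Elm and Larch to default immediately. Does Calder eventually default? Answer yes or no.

Round 1 — Elm, Larch default (initial).
  Kent: +30+60 → 90 ≥ 40
  Pike: +10 → 10 < 50
Round 2 — Kent defaults.
  Pike: +80 → 90 ≥ 50
Round 3 — Pike defaults.
  Calder: +80 → 80 < 100
No further defaults.

no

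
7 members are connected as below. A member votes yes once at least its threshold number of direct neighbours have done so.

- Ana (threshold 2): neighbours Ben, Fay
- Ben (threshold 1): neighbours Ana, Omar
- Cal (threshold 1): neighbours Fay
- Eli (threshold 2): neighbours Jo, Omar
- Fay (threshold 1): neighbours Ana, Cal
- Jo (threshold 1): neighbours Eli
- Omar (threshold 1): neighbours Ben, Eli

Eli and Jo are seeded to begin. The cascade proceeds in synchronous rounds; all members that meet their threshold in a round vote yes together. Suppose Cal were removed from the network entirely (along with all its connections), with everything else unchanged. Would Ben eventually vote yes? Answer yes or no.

yes

With Cal removed:
Round 1 — Eli, Jo vote yes (initial).
Round 2 — checking thresholds:
  Omar: 1 of 2 neighbours ≥ 1, votes yes.
Round 3 — checking thresholds:
  Ben: 1 of 2 neighbours ≥ 1, votes yes.
Round 4 — no new yes votes; cascade stops.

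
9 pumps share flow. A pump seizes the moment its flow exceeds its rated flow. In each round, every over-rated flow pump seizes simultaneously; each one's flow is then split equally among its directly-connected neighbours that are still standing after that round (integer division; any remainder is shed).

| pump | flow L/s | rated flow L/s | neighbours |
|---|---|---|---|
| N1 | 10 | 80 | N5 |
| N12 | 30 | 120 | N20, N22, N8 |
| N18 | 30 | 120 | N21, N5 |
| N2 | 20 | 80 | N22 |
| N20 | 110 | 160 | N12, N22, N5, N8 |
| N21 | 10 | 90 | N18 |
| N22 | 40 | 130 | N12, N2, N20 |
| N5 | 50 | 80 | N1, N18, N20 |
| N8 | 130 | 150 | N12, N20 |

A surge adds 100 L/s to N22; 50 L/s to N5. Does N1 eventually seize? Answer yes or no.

no

Round 1 — N22 at 140 > 130; N5 at 100 > 80. N22, N5 seize.
  N22 sheds 140 L/s to N12, N2, N20: 46 each (2 lost).
    N12: 30+46 = 76 ≤ 120
    N2: 20+46 = 66 ≤ 80
    N20: 110+46 = 156 ≤ 160
  N5 sheds 100 L/s to N1, N18, N20: 33 each (1 lost).
    N1: 10+33 = 43 ≤ 80
    N18: 30+33 = 63 ≤ 120
    N20: 156+33 = 189 > 160
Round 2 — N20 seizes.
  N20 sheds 189 L/s to N12, N8: 94 each (1 lost).
    N12: 76+94 = 170 > 120
    N8: 130+94 = 224 > 150
Round 3 — N12, N8 seize.
  N12 sheds 170 L/s: no online neighbours, lost.
  N8 sheds 224 L/s: no online neighbours, lost.
No further seizures.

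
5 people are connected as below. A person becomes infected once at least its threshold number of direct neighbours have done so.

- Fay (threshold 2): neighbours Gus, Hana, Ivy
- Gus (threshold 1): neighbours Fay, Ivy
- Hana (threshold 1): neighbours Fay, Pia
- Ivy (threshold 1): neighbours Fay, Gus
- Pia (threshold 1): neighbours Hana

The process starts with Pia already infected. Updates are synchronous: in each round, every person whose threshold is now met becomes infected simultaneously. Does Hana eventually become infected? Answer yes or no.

Round 1 — Pia becomes infected (initial).
Round 2 — checking thresholds:
  Hana: 1 of 2 neighbours ≥ 1, becomes infected.
Round 3 — no new infections; cascade stops.

yes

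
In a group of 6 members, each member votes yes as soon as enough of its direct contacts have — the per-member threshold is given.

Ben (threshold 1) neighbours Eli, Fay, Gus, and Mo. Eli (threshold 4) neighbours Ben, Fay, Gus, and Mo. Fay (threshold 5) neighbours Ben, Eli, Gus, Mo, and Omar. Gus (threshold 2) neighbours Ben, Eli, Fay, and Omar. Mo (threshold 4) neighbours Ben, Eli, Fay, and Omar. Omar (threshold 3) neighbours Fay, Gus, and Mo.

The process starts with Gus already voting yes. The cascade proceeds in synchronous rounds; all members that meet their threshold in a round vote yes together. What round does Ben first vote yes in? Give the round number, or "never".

2

Round 1 — Gus votes yes (initial).
Round 2 — checking thresholds:
  Ben: 1 of 4 neighbours ≥ 1, votes yes.
  Eli: 1 of 4 neighbours < 4, holds.
  Fay: 1 of 5 neighbours < 5, holds.
  Omar: 1 of 3 neighbours < 3, holds.
Round 3 — no new yes votes; cascade stops.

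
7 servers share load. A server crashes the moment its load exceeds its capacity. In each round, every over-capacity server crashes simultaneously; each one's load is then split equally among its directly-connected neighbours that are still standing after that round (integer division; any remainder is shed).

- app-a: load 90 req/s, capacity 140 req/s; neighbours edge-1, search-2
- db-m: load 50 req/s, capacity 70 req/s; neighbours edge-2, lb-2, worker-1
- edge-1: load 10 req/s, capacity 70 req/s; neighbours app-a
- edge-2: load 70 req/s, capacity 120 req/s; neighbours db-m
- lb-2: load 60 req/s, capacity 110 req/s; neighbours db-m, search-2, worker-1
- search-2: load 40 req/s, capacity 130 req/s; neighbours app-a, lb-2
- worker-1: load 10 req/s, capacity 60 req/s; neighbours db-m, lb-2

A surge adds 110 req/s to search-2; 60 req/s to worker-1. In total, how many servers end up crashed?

7

Round 1 — search-2 at 150 > 130; worker-1 at 70 > 60. search-2, worker-1 crash.
  search-2 sheds 150 req/s to app-a, lb-2: 75 each.
    app-a: 90+75 = 165 > 140
    lb-2: 60+75 = 135 > 110
  worker-1 sheds 70 req/s to db-m, lb-2: 35 each.
    db-m: 50+35 = 85 > 70
    lb-2: 135+35 = 170 > 110
Round 2 — app-a, db-m, lb-2 crash.
  app-a sheds 165 req/s to edge-1: 165 each.
    edge-1: 10+165 = 175 > 70
  db-m sheds 85 req/s to edge-2: 85 each.
    edge-2: 70+85 = 155 > 120
  lb-2 sheds 170 req/s: no online neighbours, lost.
Round 3 — edge-1, edge-2 crash.
  edge-1 sheds 175 req/s: no online neighbours, lost.
  edge-2 sheds 155 req/s: no online neighbours, lost.
No further crashes.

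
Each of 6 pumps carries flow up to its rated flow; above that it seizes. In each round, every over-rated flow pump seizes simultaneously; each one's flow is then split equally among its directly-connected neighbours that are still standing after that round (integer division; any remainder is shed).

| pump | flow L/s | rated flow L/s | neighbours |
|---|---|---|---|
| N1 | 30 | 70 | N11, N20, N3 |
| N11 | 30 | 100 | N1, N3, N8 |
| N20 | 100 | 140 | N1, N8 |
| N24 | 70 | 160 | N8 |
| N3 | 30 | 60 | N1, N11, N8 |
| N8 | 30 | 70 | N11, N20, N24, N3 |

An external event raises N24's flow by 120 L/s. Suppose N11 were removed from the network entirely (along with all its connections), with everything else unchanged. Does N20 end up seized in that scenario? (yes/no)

yes

With N11 removed:
Round 1 — N24 at 190 > 160. N24 seizes.
  N24 sheds 190 L/s to N8: 190 each.
    N8: 30+190 = 220 > 70
Round 2 — N8 seizes.
  N8 sheds 220 L/s to N20, N3: 110 each.
    N20: 100+110 = 210 > 140
    N3: 30+110 = 140 > 60
Round 3 — N20, N3 seize.
  N20 sheds 210 L/s to N1: 210 each.
    N1: 30+210 = 240 > 70
  N3 sheds 140 L/s to N1: 140 each.
    N1: 240+140 = 380 > 70
Round 4 — N1 seizes.
  N1 sheds 380 L/s: no online neighbours, lost.
No further seizures.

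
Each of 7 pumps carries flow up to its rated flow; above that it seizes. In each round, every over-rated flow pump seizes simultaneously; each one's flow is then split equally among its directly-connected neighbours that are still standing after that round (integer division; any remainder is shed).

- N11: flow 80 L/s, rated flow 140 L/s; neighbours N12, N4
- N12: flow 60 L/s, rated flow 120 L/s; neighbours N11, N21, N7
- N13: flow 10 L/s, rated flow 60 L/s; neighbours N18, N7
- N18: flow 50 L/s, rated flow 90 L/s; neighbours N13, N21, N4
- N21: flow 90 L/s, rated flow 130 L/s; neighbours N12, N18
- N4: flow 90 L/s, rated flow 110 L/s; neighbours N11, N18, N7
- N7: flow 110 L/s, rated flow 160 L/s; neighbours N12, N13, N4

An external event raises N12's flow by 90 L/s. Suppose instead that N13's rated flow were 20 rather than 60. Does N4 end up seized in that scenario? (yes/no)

With N13's rated flow at 20:
Round 1 — N12 at 150 > 120. N12 seizes.
  N12 sheds 150 L/s to N11, N21, N7: 50 each.
    N11: 80+50 = 130 ≤ 140
    N21: 90+50 = 140 > 130
    N7: 110+50 = 160 ≤ 160
Round 2 — N21 seizes.
  N21 sheds 140 L/s to N18: 140 each.
    N18: 50+140 = 190 > 90
Round 3 — N18 seizes.
  N18 sheds 190 L/s to N13, N4: 95 each.
    N13: 10+95 = 105 > 20
    N4: 90+95 = 185 > 110
Round 4 — N13, N4 seize.
  N13 sheds 105 L/s to N7: 105 each.
    N7: 160+105 = 265 > 160
  N4 sheds 185 L/s to N11, N7: 92 each (1 lost).
    N11: 130+92 = 222 > 140
    N7: 265+92 = 357 > 160
Round 5 — N11, N7 seize.
  N11 sheds 222 L/s: no online neighbours, lost.
  N7 sheds 357 L/s: no online neighbours, lost.
No further seizures.

yes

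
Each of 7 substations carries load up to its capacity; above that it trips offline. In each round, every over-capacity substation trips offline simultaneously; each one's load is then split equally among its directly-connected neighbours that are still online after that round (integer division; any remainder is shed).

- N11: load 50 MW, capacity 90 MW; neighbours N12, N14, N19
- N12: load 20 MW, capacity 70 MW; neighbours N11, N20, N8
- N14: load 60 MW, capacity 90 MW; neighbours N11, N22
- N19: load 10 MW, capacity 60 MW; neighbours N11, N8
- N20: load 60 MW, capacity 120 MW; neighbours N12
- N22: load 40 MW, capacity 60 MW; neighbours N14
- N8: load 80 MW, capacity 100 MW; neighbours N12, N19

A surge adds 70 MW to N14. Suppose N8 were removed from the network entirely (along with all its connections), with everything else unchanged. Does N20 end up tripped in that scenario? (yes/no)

With N8 removed:
Round 1 — N14 at 130 > 90. N14 trips offline.
  N14 sheds 130 MW to N11, N22: 65 each.
    N11: 50+65 = 115 > 90
    N22: 40+65 = 105 > 60
Round 2 — N11, N22 trip offline.
  N11 sheds 115 MW to N12, N19: 57 each (1 lost).
    N12: 20+57 = 77 > 70
    N19: 10+57 = 67 > 60
  N22 sheds 105 MW: no online neighbours, lost.
Round 3 — N12, N19 trip offline.
  N12 sheds 77 MW to N20: 77 each.
    N20: 60+77 = 137 > 120
  N19 sheds 67 MW: no online neighbours, lost.
Round 4 — N20 trips offline.
  N20 sheds 137 MW: no online neighbours, lost.
No further trips.

yes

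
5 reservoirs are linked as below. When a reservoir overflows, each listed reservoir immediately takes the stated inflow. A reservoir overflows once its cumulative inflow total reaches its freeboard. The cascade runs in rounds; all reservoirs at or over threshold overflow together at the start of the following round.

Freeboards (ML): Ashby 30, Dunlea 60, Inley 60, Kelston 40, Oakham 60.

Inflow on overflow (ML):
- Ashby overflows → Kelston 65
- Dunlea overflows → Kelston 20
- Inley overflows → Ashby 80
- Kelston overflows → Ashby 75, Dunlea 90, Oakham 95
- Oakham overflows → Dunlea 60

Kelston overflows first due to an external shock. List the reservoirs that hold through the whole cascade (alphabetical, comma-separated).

Inley

Round 1 — Kelston overflows (initial).
  Ashby: +75 → 75 ≥ 30
  Dunlea: +90 → 90 ≥ 60
  Oakham: +95 → 95 ≥ 60
Round 2 — Ashby, Dunlea, Oakham overflow.
No further overflows.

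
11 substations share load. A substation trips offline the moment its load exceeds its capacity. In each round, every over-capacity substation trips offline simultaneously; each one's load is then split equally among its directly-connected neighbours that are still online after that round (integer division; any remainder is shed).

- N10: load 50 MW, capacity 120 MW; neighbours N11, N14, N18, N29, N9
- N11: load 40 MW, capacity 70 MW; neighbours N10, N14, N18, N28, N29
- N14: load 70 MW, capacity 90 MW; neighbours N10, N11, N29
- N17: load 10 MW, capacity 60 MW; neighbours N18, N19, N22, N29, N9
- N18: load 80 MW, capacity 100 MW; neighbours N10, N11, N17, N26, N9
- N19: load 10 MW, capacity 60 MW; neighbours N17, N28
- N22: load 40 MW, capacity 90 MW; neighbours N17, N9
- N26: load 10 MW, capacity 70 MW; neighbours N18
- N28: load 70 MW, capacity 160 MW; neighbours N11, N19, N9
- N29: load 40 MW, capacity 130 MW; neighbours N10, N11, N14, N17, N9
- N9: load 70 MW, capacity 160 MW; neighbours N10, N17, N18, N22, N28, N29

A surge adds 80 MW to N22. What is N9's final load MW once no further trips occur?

Round 1 — N22 at 120 > 90. N22 trips offline.
  N22 sheds 120 MW to N17, N9: 60 each.
    N17: 10+60 = 70 > 60
    N9: 70+60 = 130 ≤ 160
Round 2 — N17 trips offline.
  N17 sheds 70 MW to N18, N19, N29, N9: 17 each (2 lost).
    N18: 80+17 = 97 ≤ 100
    N19: 10+17 = 27 ≤ 60
    N29: 40+17 = 57 ≤ 130
    N9: 130+17 = 147 ≤ 160
No further trips.

147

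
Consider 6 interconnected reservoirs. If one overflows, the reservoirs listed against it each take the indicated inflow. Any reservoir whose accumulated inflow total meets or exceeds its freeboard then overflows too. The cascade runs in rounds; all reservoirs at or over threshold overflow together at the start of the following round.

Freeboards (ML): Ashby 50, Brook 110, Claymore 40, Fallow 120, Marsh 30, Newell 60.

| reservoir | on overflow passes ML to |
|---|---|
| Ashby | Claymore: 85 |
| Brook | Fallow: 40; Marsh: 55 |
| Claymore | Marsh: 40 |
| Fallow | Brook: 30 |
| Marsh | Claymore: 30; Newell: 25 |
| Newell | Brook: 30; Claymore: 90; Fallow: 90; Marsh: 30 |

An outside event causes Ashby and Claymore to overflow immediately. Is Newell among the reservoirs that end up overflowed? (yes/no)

no

Round 1 — Ashby, Claymore overflow (initial).
  Marsh: +40 → 40 ≥ 30
Round 2 — Marsh overflows.
  Newell: +25 → 25 < 60
No further overflows.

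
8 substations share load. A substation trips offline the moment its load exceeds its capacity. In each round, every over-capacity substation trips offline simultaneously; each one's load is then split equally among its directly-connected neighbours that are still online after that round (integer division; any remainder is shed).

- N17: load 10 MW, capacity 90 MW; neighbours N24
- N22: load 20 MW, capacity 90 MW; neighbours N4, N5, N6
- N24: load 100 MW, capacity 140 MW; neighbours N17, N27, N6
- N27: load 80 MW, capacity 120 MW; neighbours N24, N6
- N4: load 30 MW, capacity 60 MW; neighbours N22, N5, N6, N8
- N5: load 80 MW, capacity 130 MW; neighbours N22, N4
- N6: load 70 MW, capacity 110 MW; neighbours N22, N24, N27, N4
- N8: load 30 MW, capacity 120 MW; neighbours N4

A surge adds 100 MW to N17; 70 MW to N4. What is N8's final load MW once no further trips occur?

Round 1 — N17 at 110 > 90; N4 at 100 > 60. N17, N4 trip offline.
  N17 sheds 110 MW to N24: 110 each.
    N24: 100+110 = 210 > 140
  N4 sheds 100 MW to N22, N5, N6, N8: 25 each.
    N22: 20+25 = 45 ≤ 90
    N5: 80+25 = 105 ≤ 130
    N6: 70+25 = 95 ≤ 110
    N8: 30+25 = 55 ≤ 120
Round 2 — N24 trips offline.
  N24 sheds 210 MW to N27, N6: 105 each.
    N27: 80+105 = 185 > 120
    N6: 95+105 = 200 > 110
Round 3 — N27, N6 trip offline.
  N27 sheds 185 MW: no online neighbours, lost.
  N6 sheds 200 MW to N22: 200 each.
    N22: 45+200 = 245 > 90
Round 4 — N22 trips offline.
  N22 sheds 245 MW to N5: 245 each.
    N5: 105+245 = 350 > 130
Round 5 — N5 trips offline.
  N5 sheds 350 MW: no online neighbours, lost.
No further trips.

55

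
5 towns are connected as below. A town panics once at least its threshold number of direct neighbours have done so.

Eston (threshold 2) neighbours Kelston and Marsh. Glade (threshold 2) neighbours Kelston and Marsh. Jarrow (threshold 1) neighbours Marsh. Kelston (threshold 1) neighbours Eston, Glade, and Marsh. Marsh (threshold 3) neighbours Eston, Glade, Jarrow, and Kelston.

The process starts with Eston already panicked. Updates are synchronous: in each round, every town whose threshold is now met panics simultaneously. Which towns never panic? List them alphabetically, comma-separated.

Glade, Jarrow, Marsh

Round 1 — Eston panics (initial).
Round 2 — checking thresholds:
  Kelston: 1 of 3 neighbours ≥ 1, panics.
  Marsh: 1 of 4 neighbours < 3, below threshold.
Round 3 — no new panics; cascade stops.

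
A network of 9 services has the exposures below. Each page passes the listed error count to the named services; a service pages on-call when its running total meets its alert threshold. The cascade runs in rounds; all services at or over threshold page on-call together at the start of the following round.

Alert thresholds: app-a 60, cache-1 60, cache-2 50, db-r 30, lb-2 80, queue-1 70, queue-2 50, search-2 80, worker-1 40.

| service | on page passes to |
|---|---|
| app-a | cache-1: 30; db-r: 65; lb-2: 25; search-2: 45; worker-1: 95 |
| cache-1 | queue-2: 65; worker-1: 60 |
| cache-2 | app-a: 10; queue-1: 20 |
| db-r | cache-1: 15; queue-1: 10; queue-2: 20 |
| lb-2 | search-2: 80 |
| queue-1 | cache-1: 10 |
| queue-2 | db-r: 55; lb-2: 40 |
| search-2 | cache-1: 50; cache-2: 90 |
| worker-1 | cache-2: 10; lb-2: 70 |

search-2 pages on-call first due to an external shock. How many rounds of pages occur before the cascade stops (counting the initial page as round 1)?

2

Round 1 — search-2 pages on-call (initial).
  cache-1: +50 → 50 < 60
  cache-2: +90 → 90 ≥ 50
Round 2 — cache-2 pages on-call.
  app-a: +10 → 10 < 60
  queue-1: +20 → 20 < 70
No further pages.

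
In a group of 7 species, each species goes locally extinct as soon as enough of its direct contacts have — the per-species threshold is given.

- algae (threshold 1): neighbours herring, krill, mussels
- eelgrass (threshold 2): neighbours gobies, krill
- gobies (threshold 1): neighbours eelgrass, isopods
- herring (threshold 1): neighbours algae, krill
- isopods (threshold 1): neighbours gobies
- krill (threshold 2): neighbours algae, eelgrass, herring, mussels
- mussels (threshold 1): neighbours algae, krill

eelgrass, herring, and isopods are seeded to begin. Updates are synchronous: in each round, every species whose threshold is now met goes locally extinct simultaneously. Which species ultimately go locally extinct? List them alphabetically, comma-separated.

algae, eelgrass, gobies, herring, isopods, krill, mussels

Round 1 — eelgrass, herring, isopods go locally extinct (initial).
Round 2 — checking thresholds:
  algae: 1 of 3 neighbours ≥ 1, goes locally extinct.
  gobies: 2 of 2 neighbours ≥ 1, goes locally extinct.
  krill: 2 of 4 neighbours ≥ 2, goes locally extinct.
Round 3 — checking thresholds:
  mussels: 2 of 2 neighbours ≥ 1, goes locally extinct.
Round 4 — no new extinctions; cascade stops.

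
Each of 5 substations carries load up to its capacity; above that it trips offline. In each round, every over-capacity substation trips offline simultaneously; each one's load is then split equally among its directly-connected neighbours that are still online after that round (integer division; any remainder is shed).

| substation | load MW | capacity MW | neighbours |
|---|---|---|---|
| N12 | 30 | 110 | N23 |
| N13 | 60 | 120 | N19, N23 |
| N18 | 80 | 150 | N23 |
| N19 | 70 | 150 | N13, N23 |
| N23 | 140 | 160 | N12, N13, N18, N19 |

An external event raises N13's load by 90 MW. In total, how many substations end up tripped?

4

Round 1 — N13 at 150 > 120. N13 trips offline.
  N13 sheds 150 MW to N19, N23: 75 each.
    N19: 70+75 = 145 ≤ 150
    N23: 140+75 = 215 > 160
Round 2 — N23 trips offline.
  N23 sheds 215 MW to N12, N18, N19: 71 each (2 lost).
    N12: 30+71 = 101 ≤ 110
    N18: 80+71 = 151 > 150
    N19: 145+71 = 216 > 150
Round 3 — N18, N19 trip offline.
  N18 sheds 151 MW: no online neighbours, lost.
  N19 sheds 216 MW: no online neighbours, lost.
No further trips.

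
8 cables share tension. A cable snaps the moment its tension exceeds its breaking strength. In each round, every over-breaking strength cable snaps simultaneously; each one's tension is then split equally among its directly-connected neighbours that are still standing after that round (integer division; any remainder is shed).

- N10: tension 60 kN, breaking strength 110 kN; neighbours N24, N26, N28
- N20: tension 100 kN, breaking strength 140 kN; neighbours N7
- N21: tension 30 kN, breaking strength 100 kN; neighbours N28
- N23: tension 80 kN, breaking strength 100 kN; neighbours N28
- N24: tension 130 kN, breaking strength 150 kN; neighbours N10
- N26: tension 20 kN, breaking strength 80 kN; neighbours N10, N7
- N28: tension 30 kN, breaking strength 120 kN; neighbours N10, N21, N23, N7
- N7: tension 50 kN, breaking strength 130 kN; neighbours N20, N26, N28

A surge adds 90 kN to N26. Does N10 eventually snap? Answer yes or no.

yes

Round 1 — N26 at 110 > 80. N26 snaps.
  N26 sheds 110 kN to N10, N7: 55 each.
    N10: 60+55 = 115 > 110
    N7: 50+55 = 105 ≤ 130
Round 2 — N10 snaps.
  N10 sheds 115 kN to N24, N28: 57 each (1 lost).
    N24: 130+57 = 187 > 150
    N28: 30+57 = 87 ≤ 120
Round 3 — N24 snaps.
  N24 sheds 187 kN: no online neighbours, lost.
No further breaks.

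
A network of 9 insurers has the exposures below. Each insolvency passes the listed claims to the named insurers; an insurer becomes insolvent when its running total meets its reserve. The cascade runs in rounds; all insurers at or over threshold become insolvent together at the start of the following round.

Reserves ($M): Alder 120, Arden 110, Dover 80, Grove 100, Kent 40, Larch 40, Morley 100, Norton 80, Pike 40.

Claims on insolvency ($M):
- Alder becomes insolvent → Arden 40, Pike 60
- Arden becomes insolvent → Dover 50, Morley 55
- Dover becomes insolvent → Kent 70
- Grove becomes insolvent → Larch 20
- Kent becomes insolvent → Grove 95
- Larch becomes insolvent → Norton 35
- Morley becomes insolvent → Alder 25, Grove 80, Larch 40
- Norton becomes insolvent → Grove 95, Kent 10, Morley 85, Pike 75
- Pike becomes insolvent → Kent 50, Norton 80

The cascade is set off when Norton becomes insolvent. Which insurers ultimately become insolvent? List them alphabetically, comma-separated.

Grove, Kent, Norton, Pike

Round 1 — Norton becomes insolvent (initial).
  Grove: +95 → 95 < 100
  Kent: +10 → 10 < 40
  Morley: +85 → 85 < 100
  Pike: +75 → 75 ≥ 40
Round 2 — Pike becomes insolvent.
  Kent: +50 → 60 ≥ 40
Round 3 — Kent becomes insolvent.
  Grove: +95 → 190 ≥ 100
Round 4 — Grove becomes insolvent.
  Larch: +20 → 20 < 40
No further insolvencies.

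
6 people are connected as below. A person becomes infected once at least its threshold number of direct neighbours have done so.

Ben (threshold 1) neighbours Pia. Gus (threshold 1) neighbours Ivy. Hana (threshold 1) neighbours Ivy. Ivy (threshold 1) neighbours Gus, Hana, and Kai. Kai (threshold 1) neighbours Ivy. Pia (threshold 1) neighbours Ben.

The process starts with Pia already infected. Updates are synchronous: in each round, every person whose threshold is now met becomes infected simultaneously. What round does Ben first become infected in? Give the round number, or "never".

2

Round 1 — Pia becomes infected (initial).
Round 2 — checking thresholds:
  Ben: 1 of 1 neighbours ≥ 1, becomes infected.
Round 3 — no new infections; cascade stops.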